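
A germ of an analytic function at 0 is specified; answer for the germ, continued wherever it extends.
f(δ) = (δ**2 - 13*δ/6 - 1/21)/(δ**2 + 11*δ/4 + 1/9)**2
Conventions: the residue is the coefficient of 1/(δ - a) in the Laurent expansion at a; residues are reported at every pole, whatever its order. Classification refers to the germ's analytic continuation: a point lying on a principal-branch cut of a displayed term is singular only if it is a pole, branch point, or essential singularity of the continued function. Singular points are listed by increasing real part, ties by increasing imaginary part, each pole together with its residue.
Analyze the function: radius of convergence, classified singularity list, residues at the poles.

Radius of convergence at 0: 11/8 - (5/24)*sqrt(41).
At -11/8 - (5/24)*sqrt(41): a pole of order 2; residue (73608/1470875)*sqrt(41).
At -11/8 + (5/24)*sqrt(41): a pole of order 2; residue -(73608/1470875)*sqrt(41).

Denominator factor (δ**2 + 11*δ/4 + 1/9)^2: discriminant 1025/144, real irrational roots -11/8 + (5/24)*sqrt(41) and -11/8 - (5/24)*sqrt(41); poles of order 2, moduli 11/8 - (5/24)*sqrt(41) and 11/8 + (5/24)*sqrt(41).
The radius of convergence is the smallest modulus among the singular points: 11/8 - (5/24)*sqrt(41).
The factor δ**2 + 11*δ/4 + 1/9 splits as (δ - a)(δ - a') with a = -11/8 - (5/24)*sqrt(41), a' = -11/8 + (5/24)*sqrt(41). At the order-2 pole a set g(δ) = (δ - a)^2*f(δ) = [δ**2 - 13*δ/6 - 1/21] / (δ - a')^2.
Order-2 pole: residue = g'(a); g'(-11/8 - (5/24)*sqrt(41)) = (73608/1470875)*sqrt(41), so the residue is (73608/1470875)*sqrt(41).
The factor δ**2 + 11*δ/4 + 1/9 splits as (δ - a)(δ - a') with a = -11/8 + (5/24)*sqrt(41), a' = -11/8 - (5/24)*sqrt(41). At the order-2 pole a set g(δ) = (δ - a)^2*f(δ) = [δ**2 - 13*δ/6 - 1/21] / (δ - a')^2.
Order-2 pole: residue = g'(a); g'(-11/8 + (5/24)*sqrt(41)) = -(73608/1470875)*sqrt(41), so the residue is -(73608/1470875)*sqrt(41).
List the singular points by increasing real part (a conjugate pair: the negative imaginary part first).


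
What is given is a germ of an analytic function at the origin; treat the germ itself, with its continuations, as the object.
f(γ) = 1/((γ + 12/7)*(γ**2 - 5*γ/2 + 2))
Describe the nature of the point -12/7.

The point is a pole of order 1.

The denominator factor γ + 12/7 vanishes at -12/7 and appears to the power 1; the numerator there equals 1, nonzero, and no other factor vanishes.
Hence a pole whose order is the multiplicity, 1.


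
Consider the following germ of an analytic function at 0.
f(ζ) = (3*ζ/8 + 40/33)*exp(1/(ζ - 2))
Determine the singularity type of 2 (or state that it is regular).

The point is an essential singularity.

The exponent 1/(ζ - (2)) has a pole at 2, so exp(1/(ζ - (2))) takes every nonzero value near it: an essential singularity (not a pole of any order).


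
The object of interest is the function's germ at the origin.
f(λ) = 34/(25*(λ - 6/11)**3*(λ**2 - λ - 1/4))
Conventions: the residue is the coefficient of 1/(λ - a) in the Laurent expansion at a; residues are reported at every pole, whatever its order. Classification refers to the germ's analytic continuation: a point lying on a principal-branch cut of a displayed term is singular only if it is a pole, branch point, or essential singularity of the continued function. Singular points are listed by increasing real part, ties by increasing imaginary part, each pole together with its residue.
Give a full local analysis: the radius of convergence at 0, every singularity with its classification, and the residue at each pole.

Radius of convergence at 0: -1/2 + (1/2)*sqrt(2).
At 1/2 - (1/2)*sqrt(2): a pole of order 1; residue 195135248/69987605 - (131598632/349938025)*sqrt(2).
At 6/11: a pole of order 3; residue -390270496/69987605.
At 1/2 + (1/2)*sqrt(2): a pole of order 1; residue 195135248/69987605 + (131598632/349938025)*sqrt(2).

Denominator factor (λ**2 - λ - 1/4): discriminant 2, real irrational roots 1/2 + (1/2)*sqrt(2) and 1/2 - (1/2)*sqrt(2); poles of order 1, moduli 1/2 + (1/2)*sqrt(2) and -1/2 + (1/2)*sqrt(2).
Denominator factor (λ - 6/11)^3: pole of order 3 at 6/11, modulus 6/11.
The radius of convergence is the smallest modulus among the singular points: -1/2 + (1/2)*sqrt(2).
The factor λ**2 - λ - 1/4 splits as (λ - a)(λ - a') with a = 1/2 - (1/2)*sqrt(2), a' = 1/2 + (1/2)*sqrt(2). At the order-1 pole a set g(λ) = (λ - a)*f(λ) = [34/(25*(λ - 6/11)**3)] / (λ - a').
Simple pole: residue = g(a) at a = 1/2 - (1/2)*sqrt(2), which is 195135248/69987605 - (131598632/349938025)*sqrt(2).
At the order-3 pole 6/11 set g(λ) = (λ - (6/11))^3*f(λ) = 34/(25*(λ**2 - λ - 1/4)).
Order-3 pole: residue = g''(a)/2; g''(6/11) = -780540992/69987605, so the residue is -390270496/69987605.
The factor λ**2 - λ - 1/4 splits as (λ - a)(λ - a') with a = 1/2 + (1/2)*sqrt(2), a' = 1/2 - (1/2)*sqrt(2). At the order-1 pole a set g(λ) = (λ - a)*f(λ) = [34/(25*(λ - 6/11)**3)] / (λ - a').
Simple pole: residue = g(a) at a = 1/2 + (1/2)*sqrt(2), which is 195135248/69987605 + (131598632/349938025)*sqrt(2).
List the singular points by increasing real part (a conjugate pair: the negative imaginary part first).


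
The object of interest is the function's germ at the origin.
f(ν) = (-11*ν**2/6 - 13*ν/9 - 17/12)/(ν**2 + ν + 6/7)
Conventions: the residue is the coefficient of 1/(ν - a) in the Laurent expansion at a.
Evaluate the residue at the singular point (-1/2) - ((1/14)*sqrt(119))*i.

The factor ν**2 + ν + 6/7 splits as (ν - a)(ν - a') with a = (-1/2) - ((1/14)*sqrt(119))*i, a' = (-1/2) + ((1/14)*sqrt(119))*i. At the order-1 pole a set g(ν) = (ν - a)*f(ν) = [-11*ν**2/6 - 13*ν/9 - 17/12] / (ν - a').
Simple pole: residue = g(a) at a = (-1/2) - ((1/14)*sqrt(119))*i, which is (7/36) - ((5/2142)*sqrt(119))*i.

The residue is (7/36) - ((5/2142)*sqrt(119))*i.


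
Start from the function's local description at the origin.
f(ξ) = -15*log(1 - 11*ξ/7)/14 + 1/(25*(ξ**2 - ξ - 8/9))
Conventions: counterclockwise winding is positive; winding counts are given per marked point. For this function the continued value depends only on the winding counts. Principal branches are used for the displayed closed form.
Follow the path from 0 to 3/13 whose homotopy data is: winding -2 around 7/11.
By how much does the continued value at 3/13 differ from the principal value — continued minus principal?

Continued minus principal equals (30/7)*pi*i.

The rational part is single-valued and drops out of the difference; each branch term changes only by its own monodromy.
(-15/14)*log(1 - ξ/(7/11)): each positive loop around 7/11 adds 2*pi*i to the log, so winding -2 contributes (-15/14)*(-2)*2*pi*i = (30/7)*pi*i.
Summing the contributions at ξ = 3/13 gives (30/7)*pi*i.


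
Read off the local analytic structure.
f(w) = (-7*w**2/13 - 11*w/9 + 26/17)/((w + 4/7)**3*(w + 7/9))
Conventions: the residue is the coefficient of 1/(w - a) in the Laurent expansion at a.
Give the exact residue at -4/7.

The residue is 119047068/485537.

At the order-3 pole -4/7 set g(w) = (w - (-4/7))^3*f(w) = (-7*w**2/13 - 11*w/9 + 26/17)/(w + 7/9).
Order-3 pole: residue = g''(a)/2; g''(-4/7) = 238094136/485537, so the residue is 119047068/485537.


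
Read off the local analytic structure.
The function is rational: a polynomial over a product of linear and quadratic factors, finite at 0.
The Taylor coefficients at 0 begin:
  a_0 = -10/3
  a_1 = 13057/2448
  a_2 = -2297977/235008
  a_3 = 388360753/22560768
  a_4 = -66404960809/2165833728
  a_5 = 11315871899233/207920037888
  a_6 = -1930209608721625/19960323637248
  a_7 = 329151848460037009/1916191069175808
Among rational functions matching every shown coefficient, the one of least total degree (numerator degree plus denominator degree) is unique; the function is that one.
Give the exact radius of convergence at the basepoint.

The radius of convergence is -11/16 + (1/176)*sqrt(48433).

No rational of total degree below 3 reproduces all 8 coefficients; solving the [1/2] Pade equations on them gives f(τ) = (40/11 - 21*τ/17)/(τ**2 - 11*τ/8 - 12/11), whose expansion matches every shown term.
Denominator factor (τ**2 - 11*τ/8 - 12/11): discriminant 4403/704, real irrational roots 11/16 + (1/176)*sqrt(48433) and 11/16 - (1/176)*sqrt(48433); poles of order 1, moduli 11/16 + (1/176)*sqrt(48433) and -11/16 + (1/176)*sqrt(48433).
The radius of convergence is the smallest modulus among the singular points: -11/16 + (1/176)*sqrt(48433).


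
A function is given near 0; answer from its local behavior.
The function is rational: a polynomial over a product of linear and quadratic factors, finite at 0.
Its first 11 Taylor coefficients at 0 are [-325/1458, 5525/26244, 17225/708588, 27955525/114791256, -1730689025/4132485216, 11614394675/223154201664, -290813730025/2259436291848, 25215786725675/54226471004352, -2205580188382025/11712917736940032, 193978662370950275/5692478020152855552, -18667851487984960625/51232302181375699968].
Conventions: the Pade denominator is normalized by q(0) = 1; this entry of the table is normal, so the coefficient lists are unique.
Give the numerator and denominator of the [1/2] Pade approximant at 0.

Taylor coefficients needed (read off): a_0 = -325/1458, a_1 = 5525/26244, a_2 = 17225/708588, a_3 = 27955525/114791256.
Write the denominator as Q(ε) = 1 + q1*ε + q2*ε^2. Requiring Q*f - P = O(ε^4) with deg P <= 1 kills the coefficients of ε^2..ε^3 in Q*f:
  ε^2: a_2 + q1*a_1 + q2*a_0 = 0, i.e. 17225/708588 + (5525/26244)*q1 + (-325/1458)*q2 = 0.
  ε^3: a_3 + q1*a_2 + q2*a_1 = 0, i.e. 27955525/114791256 + (17225/708588)*q1 + (5525/26244)*q2 = 0.
Solving this linear system: q1 = -94126/78813, q2 = -1445435/1418634.
The numerator is Q*f truncated at degree 1: P0 = a_0 = -325/1458; P1 = a_1 + q1*a_0 = 109564325/229818708.

The Pade approximant has numerator coefficients [-325/1458, 109564325/229818708]; denominator coefficients [1, -94126/78813, -1445435/1418634].


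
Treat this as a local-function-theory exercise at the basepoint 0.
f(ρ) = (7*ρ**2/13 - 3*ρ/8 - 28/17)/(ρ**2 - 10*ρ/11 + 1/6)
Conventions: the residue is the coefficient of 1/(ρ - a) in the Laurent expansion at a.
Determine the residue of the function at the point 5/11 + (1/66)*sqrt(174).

The residue is 131/2288 - (1081247/3383952)*sqrt(174).

The factor ρ**2 - 10*ρ/11 + 1/6 splits as (ρ - a)(ρ - a') with a = 5/11 + (1/66)*sqrt(174), a' = 5/11 - (1/66)*sqrt(174). At the order-1 pole a set g(ρ) = (ρ - a)*f(ρ) = [7*ρ**2/13 - 3*ρ/8 - 28/17] / (ρ - a').
Simple pole: residue = g(a) at a = 5/11 + (1/66)*sqrt(174), which is 131/2288 - (1081247/3383952)*sqrt(174).


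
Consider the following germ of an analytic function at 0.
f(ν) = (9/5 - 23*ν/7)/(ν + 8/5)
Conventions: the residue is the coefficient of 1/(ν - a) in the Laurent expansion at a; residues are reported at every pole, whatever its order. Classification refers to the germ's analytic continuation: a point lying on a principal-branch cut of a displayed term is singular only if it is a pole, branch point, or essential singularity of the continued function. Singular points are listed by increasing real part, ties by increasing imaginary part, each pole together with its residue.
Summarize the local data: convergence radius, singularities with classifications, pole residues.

Radius of convergence at 0: 8/5.
At -8/5: a pole of order 1; residue 247/35.

Denominator factor (ν + 8/5): pole of order 1 at -8/5, modulus 8/5.
The radius of convergence is the smallest modulus among the singular points: 8/5.
At the order-1 pole -8/5 set g(ν) = (ν - (-8/5))*f(ν) = 9/5 - 23*ν/7.
Simple pole: residue = g(a) at a = -8/5, which is 247/35.


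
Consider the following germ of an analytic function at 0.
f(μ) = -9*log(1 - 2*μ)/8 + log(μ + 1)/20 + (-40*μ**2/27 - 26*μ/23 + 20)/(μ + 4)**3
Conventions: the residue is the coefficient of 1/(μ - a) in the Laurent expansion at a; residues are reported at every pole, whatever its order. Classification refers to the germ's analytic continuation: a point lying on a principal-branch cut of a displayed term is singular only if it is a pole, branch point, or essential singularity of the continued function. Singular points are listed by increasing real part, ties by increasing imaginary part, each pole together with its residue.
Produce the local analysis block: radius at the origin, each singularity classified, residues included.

Denominator factor (μ + 4)^3: pole of order 3 at -4, modulus 4.
Branch term (-9/8)*log(1 - μ/(1/2)): its argument vanishes at μ = 1/2, a logarithmic branch point, modulus 1/2.
Branch term (1/20)*log(1 - μ/(-1)): its argument vanishes at μ = -1, a logarithmic branch point, modulus 1.
The radius of convergence is the smallest modulus among the singular points: 1/2.
The branch terms are analytic at -4 and contribute nothing to the residue; only the rational part matters.
At the order-3 pole -4 set g(μ) = (μ - (-4))^3*(rational part) = -40*μ**2/27 - 26*μ/23 + 20.
Order-3 pole: residue = g''(a)/2; g''(-4) = -80/27, so the residue is -40/27.
List the singular points by increasing real part (a conjugate pair: the negative imaginary part first).

Radius of convergence at 0: 1/2.
At -4: a pole of order 3; residue -40/27.
At -1: a logarithmic branch point.
At 1/2: a logarithmic branch point.


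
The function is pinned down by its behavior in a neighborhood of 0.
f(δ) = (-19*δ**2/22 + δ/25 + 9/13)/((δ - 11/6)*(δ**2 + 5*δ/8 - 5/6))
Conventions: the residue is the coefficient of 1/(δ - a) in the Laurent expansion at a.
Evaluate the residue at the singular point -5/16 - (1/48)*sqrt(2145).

The residue is -1066179/7564700 + (60761/216350420)*sqrt(2145).

The factor δ**2 + 5*δ/8 - 5/6 splits as (δ - a)(δ - a') with a = -5/16 - (1/48)*sqrt(2145), a' = -5/16 + (1/48)*sqrt(2145). At the order-1 pole a set g(δ) = (δ - a)*f(δ) = [(-19*δ**2/22 + δ/25 + 9/13)/(δ - 11/6)] / (δ - a').
Simple pole: residue = g(a) at a = -5/16 - (1/48)*sqrt(2145), which is -1066179/7564700 + (60761/216350420)*sqrt(2145).


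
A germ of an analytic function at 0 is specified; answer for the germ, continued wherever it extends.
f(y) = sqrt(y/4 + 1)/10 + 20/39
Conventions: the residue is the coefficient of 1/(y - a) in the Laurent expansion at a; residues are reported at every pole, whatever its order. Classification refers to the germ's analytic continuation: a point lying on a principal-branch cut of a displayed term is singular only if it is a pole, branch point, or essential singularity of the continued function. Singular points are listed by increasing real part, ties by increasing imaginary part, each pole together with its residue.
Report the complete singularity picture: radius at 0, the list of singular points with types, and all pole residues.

Branch term (1/10)*sqrt(1 - y/(-4)): its argument vanishes at y = -4, a square-root branch point, modulus 4.
The radius of convergence is the smallest modulus among the singular points: 4.

Radius of convergence at 0: 4.
At -4: an algebraic (square-root) branch point.


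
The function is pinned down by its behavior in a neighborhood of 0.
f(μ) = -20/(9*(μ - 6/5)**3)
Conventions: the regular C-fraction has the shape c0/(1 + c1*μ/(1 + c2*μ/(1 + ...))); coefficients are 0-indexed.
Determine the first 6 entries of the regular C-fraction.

Taylor coefficients (expand at 0): a_0 = 625/486, a_1 = 3125/972, a_2 = 15625/2916, a_3 = 390625/52488, a_4 = 1953125/209952, a_5 = 13671875/1259712.
c0 = a_0 = 625/486. Peel one level at a time: if S = 1 + c*μ/S' with S'(0) = 1, then c is the μ-coefficient of S and S' = c*μ/(S - 1).
S_1 = c0/f = 1 + (-5/2)*μ + (25/12)*μ^2 + ...; c1 = -5/2.
S_2 = c1*μ/(S_1 - 1) = 1 + (5/6)*μ + (25/54)*μ^2 + ...; c2 = 5/6.
S_3 = c2*μ/(S_2 - 1) = 1 + (-5/9)*μ + (25/324)*μ^2 + ...; c3 = -5/9.
S_4 = c3*μ/(S_3 - 1) = 1 + (5/36)*μ + (25/432)*μ^2 + ...; c4 = 5/36.
S_5 = c4*μ/(S_4 - 1) = 1 + (-5/12)*μ + ...; c5 = -5/12.

The regular C-fraction coefficients are [625/486, -5/2, 5/6, -5/9, 5/36, -5/12].


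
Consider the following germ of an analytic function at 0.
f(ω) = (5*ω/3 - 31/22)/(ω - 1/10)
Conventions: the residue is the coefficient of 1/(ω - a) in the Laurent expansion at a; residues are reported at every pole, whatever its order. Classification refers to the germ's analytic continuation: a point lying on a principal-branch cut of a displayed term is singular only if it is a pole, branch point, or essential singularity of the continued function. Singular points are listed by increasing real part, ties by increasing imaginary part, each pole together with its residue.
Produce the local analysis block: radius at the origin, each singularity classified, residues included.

Radius of convergence at 0: 1/10.
At 1/10: a pole of order 1; residue -41/33.

Denominator factor (ω - 1/10): pole of order 1 at 1/10, modulus 1/10.
The radius of convergence is the smallest modulus among the singular points: 1/10.
At the order-1 pole 1/10 set g(ω) = (ω - (1/10))*f(ω) = 5*ω/3 - 31/22.
Simple pole: residue = g(a) at a = 1/10, which is -41/33.


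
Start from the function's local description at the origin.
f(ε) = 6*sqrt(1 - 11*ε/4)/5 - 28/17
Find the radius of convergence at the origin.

Branch term (6/5)*sqrt(1 - ε/(4/11)): its argument vanishes at ε = 4/11, a square-root branch point, modulus 4/11.
The radius of convergence is the smallest modulus among the singular points: 4/11.

The radius of convergence is 4/11.


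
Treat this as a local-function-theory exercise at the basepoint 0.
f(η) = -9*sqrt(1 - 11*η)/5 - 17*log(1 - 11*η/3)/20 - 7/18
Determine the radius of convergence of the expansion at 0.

Branch term (-9/5)*sqrt(1 - η/(1/11)): its argument vanishes at η = 1/11, a square-root branch point, modulus 1/11.
Branch term (-17/20)*log(1 - η/(3/11)): its argument vanishes at η = 3/11, a logarithmic branch point, modulus 3/11.
The radius of convergence is the smallest modulus among the singular points: 1/11.

The radius of convergence is 1/11.


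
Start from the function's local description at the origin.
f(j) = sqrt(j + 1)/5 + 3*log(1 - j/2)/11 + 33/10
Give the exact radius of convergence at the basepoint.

Branch term (3/11)*log(1 - j/(2)): its argument vanishes at j = 2, a logarithmic branch point, modulus 2.
Branch term (1/5)*sqrt(1 - j/(-1)): its argument vanishes at j = -1, a square-root branch point, modulus 1.
The radius of convergence is the smallest modulus among the singular points: 1.

The radius of convergence is 1.


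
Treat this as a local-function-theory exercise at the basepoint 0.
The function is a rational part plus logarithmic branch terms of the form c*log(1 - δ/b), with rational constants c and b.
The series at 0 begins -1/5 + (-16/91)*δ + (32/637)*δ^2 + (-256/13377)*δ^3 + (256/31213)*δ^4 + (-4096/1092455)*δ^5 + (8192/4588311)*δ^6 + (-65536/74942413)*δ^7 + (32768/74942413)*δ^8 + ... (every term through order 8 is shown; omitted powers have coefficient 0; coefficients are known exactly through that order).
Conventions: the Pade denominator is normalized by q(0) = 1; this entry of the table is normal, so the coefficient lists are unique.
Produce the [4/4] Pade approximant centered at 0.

The Pade approximant has numerator coefficients [-1/5, -184/455, -5232/22295, -1664/36015, -36992/16386825]; denominator coefficients [1, 8/7, 144/343, 128/2401, 128/84035].

Taylor coefficients needed (read off): a_0 = -1/5, a_1 = -16/91, a_2 = 32/637, a_3 = -256/13377, a_4 = 256/31213, a_5 = -4096/1092455, a_6 = 8192/4588311, a_7 = -65536/74942413, a_8 = 32768/74942413.
Write the denominator as Q(δ) = 1 + q1*δ + q2*δ^2 + q3*δ^3 + q4*δ^4. Requiring Q*f - P = O(δ^9) with deg P <= 4 kills the coefficients of δ^5..δ^8 in Q*f:
  δ^5: a_5 + q1*a_4 + q2*a_3 + q3*a_2 + q4*a_1 = 0, i.e. -4096/1092455 + (256/31213)*q1 + (-256/13377)*q2 + (32/637)*q3 + (-16/91)*q4 = 0.
  δ^6: a_6 + q1*a_5 + q2*a_4 + q3*a_3 + q4*a_2 = 0, i.e. 8192/4588311 + (-4096/1092455)*q1 + (256/31213)*q2 + (-256/13377)*q3 + (32/637)*q4 = 0.
  δ^7: a_7 + q1*a_6 + q2*a_5 + q3*a_4 + q4*a_3 = 0, i.e. -65536/74942413 + (8192/4588311)*q1 + (-4096/1092455)*q2 + (256/31213)*q3 + (-256/13377)*q4 = 0.
  δ^8: a_8 + q1*a_7 + q2*a_6 + q3*a_5 + q4*a_4 = 0, i.e. 32768/74942413 + (-65536/74942413)*q1 + (8192/4588311)*q2 + (-4096/1092455)*q3 + (256/31213)*q4 = 0.
Solving this linear system: q1 = 8/7, q2 = 144/343, q3 = 128/2401, q4 = 128/84035.
The numerator is Q*f truncated at degree 4: P0 = a_0 = -1/5; P1 = a_1 + q1*a_0 = -184/455; P2 = a_2 + q1*a_1 + q2*a_0 = -5232/22295; P3 = a_3 + q1*a_2 + q2*a_1 + q3*a_0 = -1664/36015; P4 = a_4 + q1*a_3 + q2*a_2 + q3*a_1 + q4*a_0 = -36992/16386825.


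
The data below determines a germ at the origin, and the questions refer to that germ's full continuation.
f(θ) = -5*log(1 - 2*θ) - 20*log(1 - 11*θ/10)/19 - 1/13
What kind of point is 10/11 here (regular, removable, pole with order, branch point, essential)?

The term (-20/19)*log(1 - θ/(10/11)) has argument 1 - 10/11/(10/11) = 0 at 10/11: a logarithmic (infinitely-sheeted) branch point; the remaining terms are analytic or single-valued there.

The point is a logarithmic branch point.


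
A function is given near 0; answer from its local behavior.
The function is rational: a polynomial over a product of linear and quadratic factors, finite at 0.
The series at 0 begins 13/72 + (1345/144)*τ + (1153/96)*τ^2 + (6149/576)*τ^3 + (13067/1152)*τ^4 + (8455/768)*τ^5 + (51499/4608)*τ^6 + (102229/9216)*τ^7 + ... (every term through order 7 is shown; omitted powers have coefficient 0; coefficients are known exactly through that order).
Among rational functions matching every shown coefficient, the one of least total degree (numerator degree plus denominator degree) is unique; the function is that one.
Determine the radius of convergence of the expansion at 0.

No rational of total degree below 4 reproduces all 8 coefficients; solving the [2/2] Pade equations on them gives f(τ) = (-29*τ**2/2 - 37*τ/2 - 13/36)/((τ - 1)*(τ + 2)), whose expansion matches every shown term.
Denominator factor (τ - 1): pole of order 1 at 1, modulus 1.
Denominator factor (τ + 2): pole of order 1 at -2, modulus 2.
The radius of convergence is the smallest modulus among the singular points: 1.

The radius of convergence is 1.


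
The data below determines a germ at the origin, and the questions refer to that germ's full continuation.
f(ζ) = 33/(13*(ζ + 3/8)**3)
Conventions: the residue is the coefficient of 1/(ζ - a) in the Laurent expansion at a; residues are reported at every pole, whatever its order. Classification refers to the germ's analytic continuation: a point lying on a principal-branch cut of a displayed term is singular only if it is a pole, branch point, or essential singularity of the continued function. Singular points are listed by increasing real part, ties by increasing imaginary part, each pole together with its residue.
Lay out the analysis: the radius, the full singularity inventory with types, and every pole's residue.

Denominator factor (ζ + 3/8)^3: pole of order 3 at -3/8, modulus 3/8.
The radius of convergence is the smallest modulus among the singular points: 3/8.
At the order-3 pole -3/8 set g(ζ) = (ζ - (-3/8))^3*f(ζ) = 33/13.
Order-3 pole: residue = g''(a)/2; g''(-3/8) = 0, so the residue is 0.

Radius of convergence at 0: 3/8.
At -3/8: a pole of order 3; residue 0.


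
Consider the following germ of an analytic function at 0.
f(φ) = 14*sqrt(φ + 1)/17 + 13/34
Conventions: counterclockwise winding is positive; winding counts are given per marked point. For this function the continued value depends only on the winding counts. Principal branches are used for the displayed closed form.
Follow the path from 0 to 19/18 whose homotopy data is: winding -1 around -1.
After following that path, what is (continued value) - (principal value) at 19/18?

Continued minus principal equals -(14/51)*sqrt(74).

The rational part is single-valued and drops out of the difference; each branch term changes only by its own monodromy.
(14/17)*sqrt(1 - φ/(-1)): winding -1 is odd, the square root flips sign, contributing -2*(14/17)*sqrt(1 - (19/18)/(-1)) = -2*(14/17)*sqrt(37/18) = -(14/51)*sqrt(74).
Summing the contributions at φ = 19/18 gives -(14/51)*sqrt(74).


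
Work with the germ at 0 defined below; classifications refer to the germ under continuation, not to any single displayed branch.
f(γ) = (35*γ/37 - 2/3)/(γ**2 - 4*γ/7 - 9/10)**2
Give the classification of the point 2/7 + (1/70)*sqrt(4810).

The denominator factor γ**2 - 4*γ/7 - 9/10 vanishes at 2/7 + (1/70)*sqrt(4810) and appears to the power 2; the numerator there equals -44/111 + (1/74)*sqrt(4810), nonzero, and no other factor vanishes.
Hence a pole whose order is the multiplicity, 2.

The point is a pole of order 2.


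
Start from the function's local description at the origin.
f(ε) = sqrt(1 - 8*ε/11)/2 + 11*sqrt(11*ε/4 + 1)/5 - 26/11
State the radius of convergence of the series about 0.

The radius of convergence is 4/11.

Branch term (1/2)*sqrt(1 - ε/(11/8)): its argument vanishes at ε = 11/8, a square-root branch point, modulus 11/8.
Branch term (11/5)*sqrt(1 - ε/(-4/11)): its argument vanishes at ε = -4/11, a square-root branch point, modulus 4/11.
The radius of convergence is the smallest modulus among the singular points: 4/11.


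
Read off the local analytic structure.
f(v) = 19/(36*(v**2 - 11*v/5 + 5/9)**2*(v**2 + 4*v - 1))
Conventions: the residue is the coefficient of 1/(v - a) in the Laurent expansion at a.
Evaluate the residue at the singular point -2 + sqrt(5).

The residue is 187257825/26822041 + (669968595/214576328)*sqrt(5).

The factor v**2 + 4*v - 1 splits as (v - a)(v - a') with a = -2 + sqrt(5), a' = -2 - sqrt(5). At the order-1 pole a set g(v) = (v - a)*f(v) = [19/(36*(v**2 - 11*v/5 + 5/9)**2)] / (v - a').
Simple pole: residue = g(a) at a = -2 + sqrt(5), which is 187257825/26822041 + (669968595/214576328)*sqrt(5).


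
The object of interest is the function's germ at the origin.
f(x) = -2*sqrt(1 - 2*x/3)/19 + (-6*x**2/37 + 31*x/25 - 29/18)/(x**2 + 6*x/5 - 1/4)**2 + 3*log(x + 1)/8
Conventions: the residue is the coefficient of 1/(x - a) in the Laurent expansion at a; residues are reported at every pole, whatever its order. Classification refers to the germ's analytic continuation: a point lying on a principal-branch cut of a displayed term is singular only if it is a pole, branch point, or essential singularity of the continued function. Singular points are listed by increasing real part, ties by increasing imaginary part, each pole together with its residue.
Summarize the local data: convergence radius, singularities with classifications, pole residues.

Radius of convergence at 0: -3/5 + (1/10)*sqrt(61).
At -3/5 - (1/10)*sqrt(61): a pole of order 2; residue -(192688/1239093)*sqrt(61).
At -1: a logarithmic branch point.
At -3/5 + (1/10)*sqrt(61): a pole of order 2; residue (192688/1239093)*sqrt(61).
At 3/2: an algebraic (square-root) branch point.

Denominator factor (x**2 + 6*x/5 - 1/4)^2: discriminant 61/25, real irrational roots -3/5 + (1/10)*sqrt(61) and -3/5 - (1/10)*sqrt(61); poles of order 2, moduli -3/5 + (1/10)*sqrt(61) and 3/5 + (1/10)*sqrt(61).
Branch term (-2/19)*sqrt(1 - x/(3/2)): its argument vanishes at x = 3/2, a square-root branch point, modulus 3/2.
Branch term (3/8)*log(1 - x/(-1)): its argument vanishes at x = -1, a logarithmic branch point, modulus 1.
The radius of convergence is the smallest modulus among the singular points: -3/5 + (1/10)*sqrt(61).
The branch terms are analytic at -3/5 - (1/10)*sqrt(61) and contribute nothing to the residue; only the rational part matters.
The factor x**2 + 6*x/5 - 1/4 splits as (x - a)(x - a') with a = -3/5 - (1/10)*sqrt(61), a' = -3/5 + (1/10)*sqrt(61). At the order-2 pole a set g(x) = (x - a)^2*(rational part) = [-6*x**2/37 + 31*x/25 - 29/18] / (x - a')^2.
Order-2 pole: residue = g'(a); g'(-3/5 - (1/10)*sqrt(61)) = -(192688/1239093)*sqrt(61), so the residue is -(192688/1239093)*sqrt(61).
The branch terms are analytic at -3/5 + (1/10)*sqrt(61) and contribute nothing to the residue; only the rational part matters.
The factor x**2 + 6*x/5 - 1/4 splits as (x - a)(x - a') with a = -3/5 + (1/10)*sqrt(61), a' = -3/5 - (1/10)*sqrt(61). At the order-2 pole a set g(x) = (x - a)^2*(rational part) = [-6*x**2/37 + 31*x/25 - 29/18] / (x - a')^2.
Order-2 pole: residue = g'(a); g'(-3/5 + (1/10)*sqrt(61)) = (192688/1239093)*sqrt(61), so the residue is (192688/1239093)*sqrt(61).
List the singular points by increasing real part (a conjugate pair: the negative imaginary part first).


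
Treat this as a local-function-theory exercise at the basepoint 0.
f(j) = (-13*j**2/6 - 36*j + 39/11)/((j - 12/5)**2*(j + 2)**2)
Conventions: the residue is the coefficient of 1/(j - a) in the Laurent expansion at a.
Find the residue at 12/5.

The residue is -9275/58564.

At the order-2 pole 12/5 set g(j) = (j - (12/5))^2*f(j) = (-13*j**2/6 - 36*j + 39/11)/(j + 2)**2.
Order-2 pole: residue = g'(a); g'(12/5) = -9275/58564, so the residue is -9275/58564.


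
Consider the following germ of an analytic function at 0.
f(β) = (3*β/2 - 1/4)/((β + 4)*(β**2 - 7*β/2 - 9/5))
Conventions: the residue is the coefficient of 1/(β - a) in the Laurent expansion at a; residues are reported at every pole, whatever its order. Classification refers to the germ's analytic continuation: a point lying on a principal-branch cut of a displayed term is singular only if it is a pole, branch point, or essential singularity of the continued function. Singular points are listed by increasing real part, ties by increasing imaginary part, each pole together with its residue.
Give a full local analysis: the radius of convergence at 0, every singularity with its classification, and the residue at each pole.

Radius of convergence at 0: -7/4 + (1/20)*sqrt(1945).
At -4: a pole of order 1; residue -125/564.
At 7/4 - (1/20)*sqrt(1945): a pole of order 1; residue 125/1128 - (509/438792)*sqrt(1945).
At 7/4 + (1/20)*sqrt(1945): a pole of order 1; residue 125/1128 + (509/438792)*sqrt(1945).

Denominator factor (β**2 - 7*β/2 - 9/5): discriminant 389/20, real irrational roots 7/4 + (1/20)*sqrt(1945) and 7/4 - (1/20)*sqrt(1945); poles of order 1, moduli 7/4 + (1/20)*sqrt(1945) and -7/4 + (1/20)*sqrt(1945).
Denominator factor (β + 4): pole of order 1 at -4, modulus 4.
The radius of convergence is the smallest modulus among the singular points: -7/4 + (1/20)*sqrt(1945).
At the order-1 pole -4 set g(β) = (β - (-4))*f(β) = (3*β/2 - 1/4)/(β**2 - 7*β/2 - 9/5).
Simple pole: residue = g(a) at a = -4, which is -125/564.
The factor β**2 - 7*β/2 - 9/5 splits as (β - a)(β - a') with a = 7/4 - (1/20)*sqrt(1945), a' = 7/4 + (1/20)*sqrt(1945). At the order-1 pole a set g(β) = (β - a)*f(β) = [(3*β/2 - 1/4)/(β + 4)] / (β - a').
Simple pole: residue = g(a) at a = 7/4 - (1/20)*sqrt(1945), which is 125/1128 - (509/438792)*sqrt(1945).
The factor β**2 - 7*β/2 - 9/5 splits as (β - a)(β - a') with a = 7/4 + (1/20)*sqrt(1945), a' = 7/4 - (1/20)*sqrt(1945). At the order-1 pole a set g(β) = (β - a)*f(β) = [(3*β/2 - 1/4)/(β + 4)] / (β - a').
Simple pole: residue = g(a) at a = 7/4 + (1/20)*sqrt(1945), which is 125/1128 + (509/438792)*sqrt(1945).
List the singular points by increasing real part (a conjugate pair: the negative imaginary part first).


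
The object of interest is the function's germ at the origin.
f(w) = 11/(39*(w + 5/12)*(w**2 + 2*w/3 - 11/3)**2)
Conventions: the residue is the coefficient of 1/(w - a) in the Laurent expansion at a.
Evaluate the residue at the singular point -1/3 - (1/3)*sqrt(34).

The residue is -4224/425893 - (53823/492332308)*sqrt(34).

The factor w**2 + 2*w/3 - 11/3 splits as (w - a)(w - a') with a = -1/3 - (1/3)*sqrt(34), a' = -1/3 + (1/3)*sqrt(34). At the order-2 pole a set g(w) = (w - a)^2*f(w) = [11/(39*(w + 5/12))] / (w - a')^2.
Order-2 pole: residue = g'(a); g'(-1/3 - (1/3)*sqrt(34)) = -4224/425893 - (53823/492332308)*sqrt(34), so the residue is -4224/425893 - (53823/492332308)*sqrt(34).


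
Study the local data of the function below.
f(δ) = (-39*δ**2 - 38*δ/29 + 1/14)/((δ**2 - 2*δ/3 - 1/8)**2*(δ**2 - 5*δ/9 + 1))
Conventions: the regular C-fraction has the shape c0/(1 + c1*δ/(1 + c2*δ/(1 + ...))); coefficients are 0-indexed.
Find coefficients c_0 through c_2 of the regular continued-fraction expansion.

Taylor coefficients (expand at 0): a_0 = 32/7, a_1 = -33952/261, a_2 = -2854208/2349.
c0 = a_0 = 32/7. Peel one level at a time: if S = 1 + c*δ/S' with S'(0) = 1, then c is the δ-coefficient of S and S' = c*δ/(S - 1).
S_1 = c0/f = 1 + (7427/261)*δ + (24422237/22707)*δ^2 + ...; c1 = 7427/261.
S_2 = c1*δ/(S_1 - 1) = 1 + (-3488891/92307)*δ + ...; c2 = -3488891/92307.

The regular C-fraction coefficients are [32/7, 7427/261, -3488891/92307].


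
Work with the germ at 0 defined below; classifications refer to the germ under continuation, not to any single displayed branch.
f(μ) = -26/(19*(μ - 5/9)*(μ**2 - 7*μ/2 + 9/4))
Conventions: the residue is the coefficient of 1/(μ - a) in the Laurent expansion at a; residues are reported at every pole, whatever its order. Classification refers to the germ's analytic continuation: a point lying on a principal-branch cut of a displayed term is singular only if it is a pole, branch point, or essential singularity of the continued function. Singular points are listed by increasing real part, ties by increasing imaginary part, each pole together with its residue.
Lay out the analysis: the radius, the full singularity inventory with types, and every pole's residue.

Radius of convergence at 0: 5/9.
At 5/9: a pole of order 1; residue -8424/3781.
At 7/4 - (1/4)*sqrt(13): a pole of order 1; residue 4212/3781 + (1548/3781)*sqrt(13).
At 7/4 + (1/4)*sqrt(13): a pole of order 1; residue 4212/3781 - (1548/3781)*sqrt(13).

Denominator factor (μ - 5/9): pole of order 1 at 5/9, modulus 5/9.
Denominator factor (μ**2 - 7*μ/2 + 9/4): discriminant 13/4, real irrational roots 7/4 + (1/4)*sqrt(13) and 7/4 - (1/4)*sqrt(13); poles of order 1, moduli 7/4 + (1/4)*sqrt(13) and 7/4 - (1/4)*sqrt(13).
The radius of convergence is the smallest modulus among the singular points: 5/9.
At the order-1 pole 5/9 set g(μ) = (μ - (5/9))*f(μ) = -26/(19*(μ**2 - 7*μ/2 + 9/4)).
Simple pole: residue = g(a) at a = 5/9, which is -8424/3781.
The factor μ**2 - 7*μ/2 + 9/4 splits as (μ - a)(μ - a') with a = 7/4 - (1/4)*sqrt(13), a' = 7/4 + (1/4)*sqrt(13). At the order-1 pole a set g(μ) = (μ - a)*f(μ) = [-26/(19*(μ - 5/9))] / (μ - a').
Simple pole: residue = g(a) at a = 7/4 - (1/4)*sqrt(13), which is 4212/3781 + (1548/3781)*sqrt(13).
The factor μ**2 - 7*μ/2 + 9/4 splits as (μ - a)(μ - a') with a = 7/4 + (1/4)*sqrt(13), a' = 7/4 - (1/4)*sqrt(13). At the order-1 pole a set g(μ) = (μ - a)*f(μ) = [-26/(19*(μ - 5/9))] / (μ - a').
Simple pole: residue = g(a) at a = 7/4 + (1/4)*sqrt(13), which is 4212/3781 - (1548/3781)*sqrt(13).
List the singular points by increasing real part (a conjugate pair: the negative imaginary part first).


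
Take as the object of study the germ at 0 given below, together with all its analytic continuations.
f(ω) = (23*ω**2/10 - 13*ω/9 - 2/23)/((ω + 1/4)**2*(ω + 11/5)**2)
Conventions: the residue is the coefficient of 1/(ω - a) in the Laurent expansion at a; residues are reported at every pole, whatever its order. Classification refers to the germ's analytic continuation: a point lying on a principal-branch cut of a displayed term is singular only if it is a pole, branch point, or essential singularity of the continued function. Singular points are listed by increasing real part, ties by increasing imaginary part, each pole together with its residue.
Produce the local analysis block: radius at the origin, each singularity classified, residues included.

Radius of convergence at 0: 1/4.
At -11/5: a pole of order 2; residue 9762080/12279033.
At -1/4: a pole of order 2; residue -9762080/12279033.

Denominator factor (ω + 11/5)^2: pole of order 2 at -11/5, modulus 11/5.
Denominator factor (ω + 1/4)^2: pole of order 2 at -1/4, modulus 1/4.
The radius of convergence is the smallest modulus among the singular points: 1/4.
At the order-2 pole -11/5 set g(ω) = (ω - (-11/5))^2*f(ω) = (23*ω**2/10 - 13*ω/9 - 2/23)/(ω + 1/4)**2.
Order-2 pole: residue = g'(a); g'(-11/5) = 9762080/12279033, so the residue is 9762080/12279033.
At the order-2 pole -1/4 set g(ω) = (ω - (-1/4))^2*f(ω) = (23*ω**2/10 - 13*ω/9 - 2/23)/(ω + 11/5)**2.
Order-2 pole: residue = g'(a); g'(-1/4) = -9762080/12279033, so the residue is -9762080/12279033.
List the singular points by increasing real part (a conjugate pair: the negative imaginary part first).


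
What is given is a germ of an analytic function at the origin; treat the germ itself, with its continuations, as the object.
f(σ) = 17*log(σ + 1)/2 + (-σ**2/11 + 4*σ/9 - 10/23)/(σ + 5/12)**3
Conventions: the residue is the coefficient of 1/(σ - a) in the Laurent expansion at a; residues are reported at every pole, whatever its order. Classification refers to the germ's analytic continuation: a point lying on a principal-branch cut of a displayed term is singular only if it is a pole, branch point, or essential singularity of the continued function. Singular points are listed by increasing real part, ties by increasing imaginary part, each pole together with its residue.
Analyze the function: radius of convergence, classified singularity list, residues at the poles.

Denominator factor (σ + 5/12)^3: pole of order 3 at -5/12, modulus 5/12.
Branch term (17/2)*log(1 - σ/(-1)): its argument vanishes at σ = -1, a logarithmic branch point, modulus 1.
The radius of convergence is the smallest modulus among the singular points: 5/12.
The branch term is analytic at -5/12 and contributes nothing to the residue; only the rational part matters.
At the order-3 pole -5/12 set g(σ) = (σ - (-5/12))^3*(rational part) = -σ**2/11 + 4*σ/9 - 10/23.
Order-3 pole: residue = g''(a)/2; g''(-5/12) = -2/11, so the residue is -1/11.
List the singular points by increasing real part (a conjugate pair: the negative imaginary part first).

Radius of convergence at 0: 5/12.
At -1: a logarithmic branch point.
At -5/12: a pole of order 3; residue -1/11.


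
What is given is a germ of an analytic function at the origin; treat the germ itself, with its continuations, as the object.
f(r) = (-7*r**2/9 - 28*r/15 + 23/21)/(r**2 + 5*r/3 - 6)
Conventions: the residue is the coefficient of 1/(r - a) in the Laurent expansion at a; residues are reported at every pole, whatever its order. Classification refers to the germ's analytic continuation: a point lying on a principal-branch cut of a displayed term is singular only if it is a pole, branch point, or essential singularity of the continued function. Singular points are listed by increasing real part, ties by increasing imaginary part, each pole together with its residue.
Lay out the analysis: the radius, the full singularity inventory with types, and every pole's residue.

Denominator factor (r**2 + 5*r/3 - 6): discriminant 241/9, real irrational roots -5/6 + (1/6)*sqrt(241) and -5/6 - (1/6)*sqrt(241); poles of order 1, moduli -5/6 + (1/6)*sqrt(241) and 5/6 + (1/6)*sqrt(241).
The radius of convergence is the smallest modulus among the singular points: -5/6 + (1/6)*sqrt(241).
The factor r**2 + 5*r/3 - 6 splits as (r - a)(r - a') with a = -5/6 - (1/6)*sqrt(241), a' = -5/6 + (1/6)*sqrt(241). At the order-1 pole a set g(r) = (r - a)*f(r) = [-7*r**2/9 - 28*r/15 + 23/21] / (r - a').
Simple pole: residue = g(a) at a = -5/6 - (1/6)*sqrt(241), which is -77/270 + (3511/91098)*sqrt(241).
The factor r**2 + 5*r/3 - 6 splits as (r - a)(r - a') with a = -5/6 + (1/6)*sqrt(241), a' = -5/6 - (1/6)*sqrt(241). At the order-1 pole a set g(r) = (r - a)*f(r) = [-7*r**2/9 - 28*r/15 + 23/21] / (r - a').
Simple pole: residue = g(a) at a = -5/6 + (1/6)*sqrt(241), which is -77/270 - (3511/91098)*sqrt(241).
List the singular points by increasing real part (a conjugate pair: the negative imaginary part first).

Radius of convergence at 0: -5/6 + (1/6)*sqrt(241).
At -5/6 - (1/6)*sqrt(241): a pole of order 1; residue -77/270 + (3511/91098)*sqrt(241).
At -5/6 + (1/6)*sqrt(241): a pole of order 1; residue -77/270 - (3511/91098)*sqrt(241).
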